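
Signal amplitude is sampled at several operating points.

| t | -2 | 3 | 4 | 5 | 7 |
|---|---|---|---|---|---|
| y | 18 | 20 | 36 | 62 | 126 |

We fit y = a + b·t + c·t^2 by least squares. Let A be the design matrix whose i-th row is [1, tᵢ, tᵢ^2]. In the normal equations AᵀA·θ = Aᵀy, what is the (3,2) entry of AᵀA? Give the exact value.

551

Row 3 ↔ basis t^2, column 2 ↔ basis t, so (AᵀA)_{3,2} = Σᵢ (t^2)·(t) = (4)·(-2) + (9)·(3) + (16)·(4) + (25)·(5) + (49)·(7) = 551.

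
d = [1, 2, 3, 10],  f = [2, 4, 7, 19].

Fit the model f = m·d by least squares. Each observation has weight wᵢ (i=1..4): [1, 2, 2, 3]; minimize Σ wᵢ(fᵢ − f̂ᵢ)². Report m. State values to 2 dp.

m = 1.93

Setting ∂/∂m … = 0 gives: 327·m = 630.
(Σwᵢ·d·d = 327, Σwᵢ·d·f = 630.)
m = 630/327 = 1.92661.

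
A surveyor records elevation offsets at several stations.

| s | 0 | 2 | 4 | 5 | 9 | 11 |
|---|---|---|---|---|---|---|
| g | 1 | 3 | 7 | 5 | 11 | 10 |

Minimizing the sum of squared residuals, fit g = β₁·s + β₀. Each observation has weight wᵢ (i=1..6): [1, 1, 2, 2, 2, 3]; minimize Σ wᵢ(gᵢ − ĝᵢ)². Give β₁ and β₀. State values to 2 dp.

β₁ = 0.81, β₀ = 2.05

The normal system XᵀWX·[β₁, β₀]ᵀ = XᵀWg is [[611, 71]; [71, 11]]·[β₁, β₀]ᵀ = [640, 80]ᵀ.
det = 611·11 − 71² = 1680.
β₁ = (640·11 − 71·80)/1680 = 17/21; β₀ = (611·80 − 71·640)/1680 = 43/21.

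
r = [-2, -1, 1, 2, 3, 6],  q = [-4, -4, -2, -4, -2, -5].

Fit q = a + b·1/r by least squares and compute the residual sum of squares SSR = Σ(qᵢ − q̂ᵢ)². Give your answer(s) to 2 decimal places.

SSR = 5.55

The normal system XᵀX·[a, b]ᵀ = Xᵀq is [[6, 1/2]; [1/2, 95/36]]·[a, b]ᵀ = [-21, 1/2]ᵀ.
Eliminating b: (95/36)·(row 1) − (1/2)·(row 2) gives (187/12)·a = (95/36)·(-21) − (1/2)·(1/2) = -167/3, so a = -668/187.
Then b = ((1/2) − (1/2)·(-668/187))/(95/36) = 162/187.
Residuals: 1/187, 82/187, 12/17, -161/187, 240/187, -294/187; SSR = 1038/187.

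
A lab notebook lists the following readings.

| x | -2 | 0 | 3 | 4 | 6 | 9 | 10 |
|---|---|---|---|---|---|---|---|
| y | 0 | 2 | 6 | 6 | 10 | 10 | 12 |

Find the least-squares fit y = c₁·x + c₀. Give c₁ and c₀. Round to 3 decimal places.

Forming MᵀM = [[246, 30]; [30, 7]] and Mᵀy = [312, 46]ᵀ gives MᵀM·[c₁, c₀]ᵀ = Mᵀy.
det = 246·7 − 30² = 822.
c₁ = (312·7 − 30·46)/822 = 134/137; c₀ = (246·46 − 30·312)/822 = 326/137.

c₁ = 0.978, c₀ = 2.380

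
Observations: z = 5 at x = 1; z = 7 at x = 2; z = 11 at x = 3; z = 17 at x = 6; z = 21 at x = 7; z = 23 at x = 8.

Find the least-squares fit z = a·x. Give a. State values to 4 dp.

The normal equations are: 163·a = 485.
Hence a = 485 / 163 ≈ 2.97546.

a = 2.9755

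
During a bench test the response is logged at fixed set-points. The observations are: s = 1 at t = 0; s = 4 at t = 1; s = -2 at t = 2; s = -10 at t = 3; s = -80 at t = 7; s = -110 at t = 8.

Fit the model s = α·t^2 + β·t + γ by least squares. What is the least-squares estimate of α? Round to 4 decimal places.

Sums needed: Σt^2·t^2 = 6595, Σt^2·t = 891, Σt^2 = 127, Σt·t = 127, Σt = 21, Σ1 = 6.
And Σt^2·s = -11054, Σt·s = -1470, Σs = -197.
Row-reducing yields α = -59429/28960, β = 73491/28960, γ = 24921/14480.

α = -2.0521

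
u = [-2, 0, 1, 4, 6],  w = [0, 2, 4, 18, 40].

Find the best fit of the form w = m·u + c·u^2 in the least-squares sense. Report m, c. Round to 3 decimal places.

m = 1.541, c = 0.836

From the data, Σu·u = 57, Σu·u^2 = 273, Σu^2·u^2 = 1569.
Moment sums: Σu·w = 316, Σu^2·w = 1732.
XᵀX·[m, c]ᵀ = Xᵀw becomes [[57, 273]; [273, 1569]]·[m, c]ᵀ = [316, 1732]ᵀ.
det = 57·1569 − 273² = 14904.
m = (316·1569 − 273·1732)/14904 = 319/207; c = (57·1732 − 273·316)/14904 = 173/207.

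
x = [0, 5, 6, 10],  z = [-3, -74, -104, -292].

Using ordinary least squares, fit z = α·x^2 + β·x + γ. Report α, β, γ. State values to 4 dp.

Normal-equation sums: Σx^2·x^2 = 11921, Σx^2·x = 1341, Σx^2 = 161, Σx·x = 161, Σx = 21, Σ1 = 4.
And Σx^2·z = -34794, Σx·z = -3914, Σz = -473.
Normal equations: [[11921, 1341, 161]; [1341, 161, 21]; [161, 21, 4]]·[α, β, γ]ᵀ = [-34794, -3914, -473]ᵀ.
Solving the 3×3 system (Gaussian elimination) gives α = -9031/3035, β = 2656/3035, γ = -1867/607.

α = -2.9756, β = 0.8751, γ = -3.0758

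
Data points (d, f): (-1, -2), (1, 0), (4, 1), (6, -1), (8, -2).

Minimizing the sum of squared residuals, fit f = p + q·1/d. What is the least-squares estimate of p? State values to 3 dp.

The normal equations are: 5·p + (13/24)·q = -4;  (13/24)·p + (1213/576)·q = 11/6.
Eliminating q: (1213/576)·(row 1) − (13/24)·(row 2) gives (737/72)·p = (1213/576)·(-4) − (13/24)·(11/6) = -113/12, so p = -678/737.
Then q = ((11/6) − (13/24)·(-678/737))/(1213/576) = 816/737.

p = -0.920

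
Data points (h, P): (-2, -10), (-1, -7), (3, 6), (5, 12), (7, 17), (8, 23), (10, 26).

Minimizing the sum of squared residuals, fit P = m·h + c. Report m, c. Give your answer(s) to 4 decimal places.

m = 3.0856, c = -3.6528

AᵀA·[m, c]ᵀ = AᵀP reads: 252·m + 30·c = 668;  30·m + 7·c = 67.
Δ = 252·7 − 30² = 864.
m = (668·7 − 30·67)/864 = 1333/432; c = (252·67 − 30·668)/864 = -263/72.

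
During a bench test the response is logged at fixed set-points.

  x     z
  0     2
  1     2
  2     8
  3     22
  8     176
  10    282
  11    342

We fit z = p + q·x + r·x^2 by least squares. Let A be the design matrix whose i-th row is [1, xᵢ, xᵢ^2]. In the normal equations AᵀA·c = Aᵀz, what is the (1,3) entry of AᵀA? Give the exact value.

Row 1 ↔ basis 1, column 3 ↔ basis x^2, so (AᵀA)_{1,3} = Σᵢ x^2 = (1)·(0) + (1)·(1) + (1)·(4) + (1)·(9) + (1)·(64) + (1)·(100) + (1)·(121) = 299.

299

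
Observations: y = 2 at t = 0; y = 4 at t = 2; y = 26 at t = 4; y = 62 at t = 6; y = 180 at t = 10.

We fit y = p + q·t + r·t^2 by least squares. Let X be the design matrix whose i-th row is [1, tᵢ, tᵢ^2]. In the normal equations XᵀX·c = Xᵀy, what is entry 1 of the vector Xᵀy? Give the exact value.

Entry 1 ↔ basis 1, so (Xᵀy)_{1} = Σᵢ yᵢ = (1)·(2) + (1)·(4) + (1)·(26) + (1)·(62) + (1)·(180) = 274.

274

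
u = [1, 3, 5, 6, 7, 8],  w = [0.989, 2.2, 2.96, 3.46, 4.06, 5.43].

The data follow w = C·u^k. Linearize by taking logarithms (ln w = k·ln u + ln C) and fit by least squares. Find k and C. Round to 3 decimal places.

k = 0.758, C = 0.957

With ln wᵢ as the transformed response and ln uᵢ as the regressor:
Σln u = 8.5252, Σ(ln u)² = 15.1183, Σln w = 6.1970, Σln u·ln w = 11.0817.
Normal system: [[15.1183, 8.5252]; [8.5252, 6]]·[k, ln C]ᵀ = [11.0817, 6.1970]ᵀ.
Δ = 15.1183·6 − (8.5252)² = 18.0313; k = (11.0817·6 − 8.5252·6.1970)/18.0313 = 0.75756, ln C = (15.1183·6.1970 − 8.5252·11.0817)/18.0313 = -0.04356, so C = exp(-0.04356) = 0.95738.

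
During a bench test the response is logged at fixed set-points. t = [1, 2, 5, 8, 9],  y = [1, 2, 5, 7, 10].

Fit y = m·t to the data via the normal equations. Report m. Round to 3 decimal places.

m = 1.006

Entries of XᵀX: Σt·t = 175.
Right-hand side: Σt·y = 176.
XᵀX·[m]ᵀ = Xᵀy becomes [[175]]·[m]ᵀ = [176]ᵀ.
m = 176/175 = 1.00571.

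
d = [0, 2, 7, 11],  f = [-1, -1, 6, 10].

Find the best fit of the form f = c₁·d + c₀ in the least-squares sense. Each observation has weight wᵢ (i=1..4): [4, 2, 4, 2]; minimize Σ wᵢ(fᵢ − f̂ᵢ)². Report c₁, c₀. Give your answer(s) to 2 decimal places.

Sums needed: Σwᵢ·d·d = 446, Σwᵢ·d = 54, Σwᵢ·1 = 12.
Right-hand side: Σwᵢ·d·f = 384, Σwᵢ·f = 38.
MᵀWM·[c₁, c₀]ᵀ = MᵀWf becomes [[446, 54]; [54, 12]]·[c₁, c₀]ᵀ = [384, 38]ᵀ.
Δ = 446·12 − 54² = 2436.
c₁ = (384·12 − 54·38)/2436 = 213/203; c₀ = (446·38 − 54·384)/2436 = -947/609.

c₁ = 1.05, c₀ = -1.56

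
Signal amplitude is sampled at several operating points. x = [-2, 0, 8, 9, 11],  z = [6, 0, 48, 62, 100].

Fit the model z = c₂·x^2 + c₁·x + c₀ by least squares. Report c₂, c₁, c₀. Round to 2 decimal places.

c₂ = 1.00, c₁ = -1.87, c₀ = -1.02

Entries of AᵀA: Σx^2·x^2 = 25314, Σx^2·x = 2564, Σx^2 = 270, Σx·x = 270, Σx = 26, Σ1 = 5.
And Σx^2·z = 20218, Σx·z = 2030, Σz = 216.
So AᵀA·[c₂, c₁, c₀]ᵀ = Aᵀz: [[25314, 2564, 270]; [2564, 270, 26]; [270, 26, 5]]·[c₂, c₁, c₀]ᵀ = [20218, 2030, 216]ᵀ.
Solving the 3×3 system (Gaussian elimination) gives c₂ = 126489/126679, c₁ = -236311/126679, c₀ = -129056/126679.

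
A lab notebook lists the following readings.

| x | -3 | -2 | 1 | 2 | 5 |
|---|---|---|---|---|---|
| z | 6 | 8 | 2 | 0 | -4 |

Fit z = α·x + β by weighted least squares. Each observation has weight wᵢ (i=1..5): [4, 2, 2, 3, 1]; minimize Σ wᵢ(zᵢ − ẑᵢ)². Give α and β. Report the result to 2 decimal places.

The normal equations are: 83·α + (-3)·β = -120;  (-3)·α + 12·β = 40.
(Σwᵢ·x·x = 83, Σwᵢ·x = -3, Σwᵢ·1 = 12, Σwᵢ·x·z = -120, Σwᵢ·z = 40.)
det = 83·12 − (-3)² = 987.
α = ((-120)·12 − (-3)·40)/987 = -440/329; β = (83·40 − (-3)·(-120))/987 = 2960/987.

α = -1.34, β = 3.00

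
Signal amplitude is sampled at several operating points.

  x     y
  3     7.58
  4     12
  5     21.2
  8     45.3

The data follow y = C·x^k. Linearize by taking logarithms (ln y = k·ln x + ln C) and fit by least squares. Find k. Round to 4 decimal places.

Taking logs, ln y = k·ln x + ln C, so regress ln y on ln x.
Σln x = 6.1738, Σ(ln x)² = 10.0431, Σln y = 11.3777, Σln x·ln y = 18.5148.
Equations: 10.0431·k + 6.1738·ln C = 18.5148;  6.1738·k + 4·ln C = 11.3777.
Δ = 10.0431·4 − (6.1738)² = 2.0569; k = (18.5148·4 − 6.1738·11.3777)/2.0569 = 1.85509, ln C = (10.0431·11.3777 − 6.1738·18.5148)/2.0569 = -0.01880.

k = 1.8551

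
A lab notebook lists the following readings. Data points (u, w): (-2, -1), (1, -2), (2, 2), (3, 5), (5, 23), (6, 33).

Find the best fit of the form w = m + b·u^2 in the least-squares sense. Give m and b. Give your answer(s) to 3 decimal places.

Forming XᵀX = [[6, 79]; [79, 2035]] and Xᵀw = [60, 1810]ᵀ gives XᵀX·[m, b]ᵀ = Xᵀw.
det = 6·2035 − 79² = 5969.
m = (60·2035 − 79·1810)/5969 = -20890/5969; b = (6·1810 − 79·60)/5969 = 6120/5969.

m = -3.500, b = 1.025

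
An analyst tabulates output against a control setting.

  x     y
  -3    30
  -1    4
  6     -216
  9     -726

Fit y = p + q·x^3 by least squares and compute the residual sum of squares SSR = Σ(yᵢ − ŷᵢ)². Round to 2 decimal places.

Normal-equation sums: Σ1 = 4, Σx^3 = 917, Σx^3·x^3 = 578827.
For Aᵀy: Σy = -908, Σx^3·y = -576724.
Normal equations: [[4, 917]; [917, 578827]]·[p, q]ᵀ = [-908, -576724]ᵀ.
Determinant 4·578827 − 917² = 1474419.
p = ((-908)·578827 − 917·(-576724))/1474419 = 1093664/491473; q = (4·(-576724) − 917·(-908))/1474419 = -491420/491473.
Residuals: 382186/491473, 380808/491473, -1105112/491473, 342118/491473; SSR = 3315336/491473.

SSR = 6.75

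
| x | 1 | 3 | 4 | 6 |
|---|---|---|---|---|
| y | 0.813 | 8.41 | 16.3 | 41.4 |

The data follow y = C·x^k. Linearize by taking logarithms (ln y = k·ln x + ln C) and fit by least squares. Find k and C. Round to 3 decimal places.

Linearized form: ln y = k·ln x + ln C. From the 4 transformed points,
AᵀA = [[6.3392, 4.2767]; [4.2767, 4]], rhs = [12.8800, 8.4368]ᵀ  (here Σln x = 4.2767, Σ(ln x)² = 6.3392, Σln y = 8.4368, Σln x·ln y = 12.8800).
Solving (det = 7.0668): k = 2.18465, ln C = -0.22655, so C = exp(-0.22655) = 0.79728.

k = 2.185, C = 0.797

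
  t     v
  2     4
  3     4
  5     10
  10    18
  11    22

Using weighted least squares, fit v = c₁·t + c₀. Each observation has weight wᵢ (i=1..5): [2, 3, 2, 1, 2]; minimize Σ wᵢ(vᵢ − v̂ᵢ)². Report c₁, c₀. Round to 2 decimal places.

Compute the Gram sums: Σwᵢ·t·t = 427, Σwᵢ·t = 55, Σwᵢ·1 = 10.
For XᵀWv: Σwᵢ·t·v = 816, Σwᵢ·v = 102.
Determinant 427·10 − 55² = 1245.
c₁ = (816·10 − 55·102)/1245 = 170/83; c₀ = (427·102 − 55·816)/1245 = -442/415.

c₁ = 2.05, c₀ = -1.07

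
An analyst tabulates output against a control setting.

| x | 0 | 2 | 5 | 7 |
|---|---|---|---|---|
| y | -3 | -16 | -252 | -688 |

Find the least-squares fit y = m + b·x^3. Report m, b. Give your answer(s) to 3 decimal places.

Entries of AᵀA: Σ1 = 4, Σx^3 = 476, Σx^3·x^3 = 133338.
And Σy = -959, Σx^3·y = -267612.
Eliminating b: 133338·(row 1) − 476·(row 2) gives 306776·m = 133338·(-959) − 476·(-267612) = -487830, so m = -243915/153388.
Then b = ((-267612) − 476·(-243915/153388))/133338 = -153491/76694.

m = -1.590, b = -2.001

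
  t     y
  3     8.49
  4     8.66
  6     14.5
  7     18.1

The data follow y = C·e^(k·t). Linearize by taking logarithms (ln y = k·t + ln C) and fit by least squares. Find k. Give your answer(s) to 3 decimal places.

Let Y = ln y. Fitting Y = k·t + ln C by least squares:
AᵀA = [[110.0000, 20.0000]; [20.0000, 4]], rhs = [51.3678, 9.8677]ᵀ  (here Σt = 20.0000, Σ(t)² = 110.0000, Σln y = 9.8677, Σt·ln y = 51.3678).
Δ = 110.0000·4 − (20.0000)² = 40.0000; k = (51.3678·4 − 20.0000·9.8677)/40.0000 = 0.20295, ln C = (110.0000·9.8677 − 20.0000·51.3678)/40.0000 = 1.45218.

k = 0.203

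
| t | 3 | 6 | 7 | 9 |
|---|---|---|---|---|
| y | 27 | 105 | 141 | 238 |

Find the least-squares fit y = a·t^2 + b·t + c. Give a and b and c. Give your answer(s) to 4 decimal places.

a = 3.1667, b = -2.9000, c = 7.3333

The normal equations are: 10339·a + 1315·b + 175·c = 30210;  1315·a + 175·b + 25·c = 3840;  175·a + 25·b + 4·c = 511.
Inverting the 3×3 Gram matrix, [a, b, c]ᵀ = [19/6, -29/10, 22/3]ᵀ.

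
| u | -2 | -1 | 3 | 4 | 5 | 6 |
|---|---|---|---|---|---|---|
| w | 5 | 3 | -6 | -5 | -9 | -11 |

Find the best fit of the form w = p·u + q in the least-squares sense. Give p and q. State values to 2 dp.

From the data, Σu·u = 91, Σu = 15, Σ1 = 6.
For Mᵀw: Σu·w = -162, Σw = -23.
Eliminating q: 6·(row 1) − 15·(row 2) gives 321·p = 6·(-162) − 15·(-23) = -627, so p = -209/107.
Then q = ((-23) − 15·(-209/107))/6 = 337/321.

p = -1.95, q = 1.05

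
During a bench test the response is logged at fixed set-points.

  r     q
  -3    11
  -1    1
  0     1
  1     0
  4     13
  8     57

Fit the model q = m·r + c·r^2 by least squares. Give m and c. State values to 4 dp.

m = -0.6817, c = 0.9764

Forming MᵀM = [[91, 549]; [549, 4435]] and Mᵀq = [474, 3956]ᵀ gives MᵀM·[m, c]ᵀ = Mᵀq.
Eliminating c: 4435·(row 1) − 549·(row 2) gives 102184·m = 4435·474 − 549·3956 = -69654, so m = -34827/51092.
Then c = (3956 − 549·(-34827/51092))/4435 = 49885/51092.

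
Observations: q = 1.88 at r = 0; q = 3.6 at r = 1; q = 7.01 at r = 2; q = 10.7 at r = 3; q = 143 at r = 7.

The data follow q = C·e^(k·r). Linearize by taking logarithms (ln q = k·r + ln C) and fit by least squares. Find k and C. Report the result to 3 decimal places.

Linearized form: ln q = k·r + ln C. From the 5 transformed points,
XᵀX = [[63.0000, 13.0000]; [13.0000, 5]], rhs = [47.0263, 11.1926]ᵀ  (here Σr = 13.0000, Σ(r)² = 63.0000, Σln q = 11.1926, Σr·ln q = 47.0263).
Δ = 63.0000·5 − (13.0000)² = 146.0000; k = (47.0263·5 − 13.0000·11.1926)/146.0000 = 0.61388, ln C = (63.0000·11.1926 − 13.0000·47.0263)/146.0000 = 0.64243, so C = exp(0.64243) = 1.90109.

k = 0.614, C = 1.901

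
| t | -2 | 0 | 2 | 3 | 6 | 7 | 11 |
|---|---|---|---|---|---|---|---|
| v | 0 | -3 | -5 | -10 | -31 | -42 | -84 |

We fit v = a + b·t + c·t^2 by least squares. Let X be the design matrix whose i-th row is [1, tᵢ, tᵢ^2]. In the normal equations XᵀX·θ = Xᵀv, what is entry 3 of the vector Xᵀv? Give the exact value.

-13448

Entry 3 ↔ basis t^2, so (Xᵀv)_{3} = Σᵢ (t^2)·vᵢ = (4)·(0) + (0)·(-3) + (4)·(-5) + (9)·(-10) + (36)·(-31) + (49)·(-42) + (121)·(-84) = -13448.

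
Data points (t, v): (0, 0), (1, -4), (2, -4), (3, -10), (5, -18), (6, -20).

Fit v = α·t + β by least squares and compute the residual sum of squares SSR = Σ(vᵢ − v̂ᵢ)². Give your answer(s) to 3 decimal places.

SSR = 8.696

Entries of MᵀM: Σt·t = 75, Σt = 17, Σ1 = 6.
And Σt·v = -252, Σv = -56.
Eliminating β: 6·(row 1) − 17·(row 2) gives 161·α = 6·(-252) − 17·(-56) = -560, so α = -80/23.
Then β = ((-56) − 17·(-80/23))/6 = 12/23.
Residuals: -12/23, -24/23, 56/23, -2/23, -26/23, 8/23; SSR = 200/23.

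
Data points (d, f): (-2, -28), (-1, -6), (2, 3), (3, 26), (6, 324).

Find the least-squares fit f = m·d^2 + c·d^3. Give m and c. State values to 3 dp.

From the data, Σd^2·d^2 = 1410, Σd^2·d^3 = 8018, Σd^3·d^3 = 47514.
Moment sums: Σd^2·f = 11792, Σd^3·f = 70940.
Δ = 1410·47514 − 8018² = 2706416.
m = (11792·47514 − 8018·70940)/2706416 = -1063979/338302; c = (1410·70940 − 8018·11792)/2706416 = 684643/338302.

m = -3.145, c = 2.024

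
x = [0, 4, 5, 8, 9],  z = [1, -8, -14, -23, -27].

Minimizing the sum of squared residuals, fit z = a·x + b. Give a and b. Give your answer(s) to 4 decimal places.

Sums needed: Σx·x = 186, Σx = 26, Σ1 = 5.
And Σx·z = -529, Σz = -71.
Normal equations: [[186, 26]; [26, 5]]·[a, b]ᵀ = [-529, -71]ᵀ.
Eliminating b: 5·(row 1) − 26·(row 2) gives 254·a = 5·(-529) − 26·(-71) = -799, so a = -799/254.
Then b = ((-71) − 26·(-799/254))/5 = 274/127.

a = -3.1457, b = 2.1575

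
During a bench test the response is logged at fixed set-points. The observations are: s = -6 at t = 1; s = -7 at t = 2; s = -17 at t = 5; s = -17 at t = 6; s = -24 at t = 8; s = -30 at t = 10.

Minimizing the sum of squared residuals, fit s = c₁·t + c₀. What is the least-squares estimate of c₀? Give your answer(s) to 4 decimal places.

c₀ = -2.4213

With design matrix M, MᵀM = [[230, 32]; [32, 6]] and Mᵀs = [-699, -101]ᵀ.
det = 230·6 − 32² = 356.
c₁ = ((-699)·6 − 32·(-101))/356 = -481/178; c₀ = (230·(-101) − 32·(-699))/356 = -431/178.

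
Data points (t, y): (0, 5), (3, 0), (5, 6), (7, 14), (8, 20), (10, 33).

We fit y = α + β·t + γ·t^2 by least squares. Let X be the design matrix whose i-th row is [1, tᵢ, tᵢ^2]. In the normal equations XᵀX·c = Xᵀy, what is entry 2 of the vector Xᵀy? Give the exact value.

Entry 2 ↔ basis t, so (Xᵀy)_{2} = Σᵢ (t)·yᵢ = (0)·(5) + (3)·(0) + (5)·(6) + (7)·(14) + (8)·(20) + (10)·(33) = 618.

618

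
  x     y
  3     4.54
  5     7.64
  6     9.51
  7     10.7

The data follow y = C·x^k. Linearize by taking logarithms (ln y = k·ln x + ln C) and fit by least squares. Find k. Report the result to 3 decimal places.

k = 1.029

Linearized form: ln y = k·ln x + ln C. From the 4 transformed points,
Σln x = 6.4457, Σ(ln x)² = 10.7942, Σln y = 8.1689, Σln x·ln y = 13.5827.
Normal system: [[10.7942, 6.4457]; [6.4457, 4]]·[k, ln C]ᵀ = [13.5827, 8.1689]ᵀ.
Slope k = (n·Σln x·ln y − Σln x·Σln y)/(n·Σ(ln x)² − (Σln x)²) = (4·13.5827 − 6.4457·8.1689)/1.6295 = 1.02866; ln C = (Σln y − k·Σln x)/n = 0.38461.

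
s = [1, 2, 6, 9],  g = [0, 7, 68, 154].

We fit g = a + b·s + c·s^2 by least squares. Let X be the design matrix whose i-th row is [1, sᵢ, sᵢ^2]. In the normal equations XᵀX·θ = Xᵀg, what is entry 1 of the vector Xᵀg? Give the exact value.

229

Entry 1 ↔ basis 1, so (Xᵀg)_{1} = Σᵢ gᵢ = (1)·(0) + (1)·(7) + (1)·(68) + (1)·(154) = 229.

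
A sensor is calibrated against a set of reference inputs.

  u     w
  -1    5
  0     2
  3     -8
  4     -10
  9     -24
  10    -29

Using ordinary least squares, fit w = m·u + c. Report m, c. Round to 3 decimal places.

m = -2.998, c = 1.827

The normal system AᵀA·[m, c]ᵀ = Aᵀw is [[207, 25]; [25, 6]]·[m, c]ᵀ = [-575, -64]ᵀ.
Eliminating c: 6·(row 1) − 25·(row 2) gives 617·m = 6·(-575) − 25·(-64) = -1850, so m = -1850/617.
Then c = ((-64) − 25·(-1850/617))/6 = 1127/617.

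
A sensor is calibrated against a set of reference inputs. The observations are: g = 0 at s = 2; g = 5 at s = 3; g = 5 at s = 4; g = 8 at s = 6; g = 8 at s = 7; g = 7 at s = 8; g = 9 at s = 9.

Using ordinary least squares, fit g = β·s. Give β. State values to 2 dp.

β = 1.07

With design matrix A, AᵀA = [[259]] and Aᵀg = [276]ᵀ.
Hence β = 276 / 259 ≈ 1.06564.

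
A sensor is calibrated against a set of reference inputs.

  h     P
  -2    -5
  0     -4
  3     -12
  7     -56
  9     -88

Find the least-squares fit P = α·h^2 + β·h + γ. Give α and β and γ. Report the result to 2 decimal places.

α = -1.00, β = -0.54, γ = -2.65

Compute the Gram sums: Σh^2·h^2 = 9059, Σh^2·h = 1091, Σh^2 = 143, Σh·h = 143, Σh = 17, Σ1 = 5.
Right-hand side: Σh^2·P = -10000, Σh·P = -1210, ΣP = -165.
Solving the 3×3 system (Gaussian elimination) gives α = -47855/47994, β = -25885/47994, γ = -21190/7999.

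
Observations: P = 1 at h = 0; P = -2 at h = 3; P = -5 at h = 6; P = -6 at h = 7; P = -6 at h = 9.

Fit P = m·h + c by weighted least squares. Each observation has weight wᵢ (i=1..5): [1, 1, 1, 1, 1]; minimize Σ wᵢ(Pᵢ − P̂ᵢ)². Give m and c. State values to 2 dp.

AᵀWA·[m, c]ᵀ = AᵀWP reads: 175·m + 25·c = -132;  25·m + 5·c = -18.
(Σwᵢ·h·h = 175, Σwᵢ·h = 25, Σwᵢ·1 = 5, Σwᵢ·h·P = -132, Σwᵢ·P = -18.)
Determinant 175·5 − 25² = 250.
m = ((-132)·5 − 25·(-18))/250 = -21/25; c = (175·(-18) − 25·(-132))/250 = 3/5.

m = -0.84, c = 0.60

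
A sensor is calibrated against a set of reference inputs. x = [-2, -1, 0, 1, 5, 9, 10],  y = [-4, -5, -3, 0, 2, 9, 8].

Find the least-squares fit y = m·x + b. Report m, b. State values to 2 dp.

Normal-equation sums: Σx·x = 212, Σx = 22, Σ1 = 7.
Right-hand side: Σx·y = 184, Σy = 7.
Δ = 212·7 − 22² = 1000.
m = (184·7 − 22·7)/1000 = 567/500; b = (212·7 − 22·184)/1000 = -641/250.

m = 1.13, b = -2.56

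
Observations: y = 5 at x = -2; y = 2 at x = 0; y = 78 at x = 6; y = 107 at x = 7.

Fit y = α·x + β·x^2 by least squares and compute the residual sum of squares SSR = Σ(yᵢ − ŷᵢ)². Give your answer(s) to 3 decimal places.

SSR = 6.039

Entries of MᵀM: Σx·x = 89, Σx·x^2 = 551, Σx^2·x^2 = 3713.
For Mᵀy: Σx·y = 1207, Σx^2·y = 8071.
So MᵀM·[α, β]ᵀ = Mᵀy: [[89, 551]; [551, 3713]]·[α, β]ᵀ = [1207, 8071]ᵀ.
Δ = 89·3713 − 551² = 26856.
α = (1207·3713 − 551·8071)/26856 = 1915/1492; β = (89·8071 − 551·1207)/26856 = 2959/1492.
Residuals: -273/746, 2, -819/746, 312/373; SSR = 4505/746.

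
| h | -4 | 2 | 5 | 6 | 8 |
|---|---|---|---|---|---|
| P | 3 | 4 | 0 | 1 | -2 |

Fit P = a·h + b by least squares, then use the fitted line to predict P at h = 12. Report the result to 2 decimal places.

Entries of AᵀA: Σh·h = 145, Σh = 17, Σ1 = 5.
Moment sums: Σh·P = -14, ΣP = 6.
AᵀA·[a, b]ᵀ = AᵀP becomes [[145, 17]; [17, 5]]·[a, b]ᵀ = [-14, 6]ᵀ.
Δ = 145·5 − 17² = 436.
a = ((-14)·5 − 17·6)/436 = -43/109; b = (145·6 − 17·(-14))/436 = 277/109.
At h = 12: P̂ = (-43/109)·(12) + (277/109)·(1) = -239/109.

P̂ = -2.19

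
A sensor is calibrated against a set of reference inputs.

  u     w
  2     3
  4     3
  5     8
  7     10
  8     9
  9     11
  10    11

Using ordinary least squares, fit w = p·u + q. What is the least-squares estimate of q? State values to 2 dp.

With design matrix M, MᵀM = [[339, 45]; [45, 7]] and Mᵀw = [409, 55]ᵀ.
Δ = 339·7 − 45² = 348.
p = (409·7 − 45·55)/348 = 97/87; q = (339·55 − 45·409)/348 = 20/29.

q = 0.69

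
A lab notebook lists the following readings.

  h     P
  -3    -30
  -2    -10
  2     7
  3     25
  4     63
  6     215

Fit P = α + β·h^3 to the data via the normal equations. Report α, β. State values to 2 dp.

α = -1.93, β = 1.01

The normal equations are: 6·α + 280·β = 270;  280·α + 52338·β = 52093.
(Σ1 = 6, Σh^3 = 280, Σh^3·h^3 = 52338, ΣP = 270, Σh^3·P = 52093.)
Eliminating β: 52338·(row 1) − 280·(row 2) gives 235628·α = 52338·270 − 280·52093 = -454780, so α = -113695/58907.
Then β = (52093 − 280·(-113695/58907))/52338 = 118479/117814.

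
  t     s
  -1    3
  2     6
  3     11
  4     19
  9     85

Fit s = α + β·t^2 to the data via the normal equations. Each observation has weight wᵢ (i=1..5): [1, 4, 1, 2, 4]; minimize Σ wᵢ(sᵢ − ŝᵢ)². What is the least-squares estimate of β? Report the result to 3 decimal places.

Sums needed: Σwᵢ·1 = 12, Σwᵢ·t^2 = 382, Σwᵢ·t^2·t^2 = 26902.
Moment sums: Σwᵢ·s = 416, Σwᵢ·t^2·s = 28346.
Eliminating β: 26902·(row 1) − 382·(row 2) gives 176900·α = 26902·416 − 382·28346 = 363060, so α = 18153/8845.
Then β = (28346 − 382·(18153/8845))/26902 = 9062/8845.

β = 1.025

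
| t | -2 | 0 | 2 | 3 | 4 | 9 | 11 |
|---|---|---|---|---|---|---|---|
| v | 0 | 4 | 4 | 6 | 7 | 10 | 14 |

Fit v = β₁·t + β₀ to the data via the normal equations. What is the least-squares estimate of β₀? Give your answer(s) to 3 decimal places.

Setting ∂/∂β₁ … = 0 gives: 235·β₁ + 27·β₀ = 298;  27·β₁ + 7·β₀ = 45.
det = 235·7 − 27² = 916.
β₁ = (298·7 − 27·45)/916 = 871/916; β₀ = (235·45 − 27·298)/916 = 2529/916.

β₀ = 2.761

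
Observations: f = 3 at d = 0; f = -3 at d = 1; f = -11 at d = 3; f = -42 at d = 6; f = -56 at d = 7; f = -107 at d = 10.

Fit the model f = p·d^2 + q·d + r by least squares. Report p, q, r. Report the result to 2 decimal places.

Entries of XᵀX: Σd^2·d^2 = 13779, Σd^2·d = 1587, Σd^2 = 195, Σd·d = 195, Σd = 27, Σ1 = 6.
Moment sums: Σd^2·f = -15058, Σd·f = -1750, Σf = -216.
XᵀX·[p, q, r]ᵀ = Xᵀf becomes [[13779, 1587, 195]; [1587, 195, 27]; [195, 27, 6]]·[p, q, r]ᵀ = [-15058, -1750, -216]ᵀ.
Inverting the 3×3 Gram matrix, [p, q, r]ᵀ = [-6467/7260, -437/220, 3428/1815]ᵀ.

p = -0.89, q = -1.99, r = 1.89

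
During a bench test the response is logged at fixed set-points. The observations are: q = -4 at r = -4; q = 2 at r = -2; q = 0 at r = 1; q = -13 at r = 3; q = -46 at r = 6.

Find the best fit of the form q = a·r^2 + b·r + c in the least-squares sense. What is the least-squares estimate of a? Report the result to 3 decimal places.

Normal-equation sums: Σr^2·r^2 = 1650, Σr^2·r = 172, Σr^2 = 66, Σr·r = 66, Σr = 4, Σ1 = 5.
Moment sums: Σr^2·q = -1829, Σr·q = -303, Σq = -61.
Normal equations: [[1650, 172, 66]; [172, 66, 4]; [66, 4, 5]]·[a, b, c]ᵀ = [-1829, -303, -61]ᵀ.
Solving the 3×3 system (Gaussian elimination) gives a = -16997/17350, b = -37967/17350, c = 21532/8675.

a = -0.980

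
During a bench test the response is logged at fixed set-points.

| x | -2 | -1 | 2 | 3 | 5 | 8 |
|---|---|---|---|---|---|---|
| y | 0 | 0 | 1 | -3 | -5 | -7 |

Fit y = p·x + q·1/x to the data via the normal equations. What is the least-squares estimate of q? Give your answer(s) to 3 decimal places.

q = 1.924

Compute the Gram sums: Σx·x = 107, Σx·1/x = 6, Σ1/x·1/x = 24001/14400.
For Mᵀy: Σx·y = -88, Σ1/x·y = -19/8.
Eliminating q: (24001/14400)·(row 1) − 6·(row 2) gives (2049707/14400)·p = (24001/14400)·(-88) − 6·(-19/8) = -238361/1800, so p = -1906888/2049707.
Then q = ((-19/8) − 6·(-1906888/2049707))/(24001/14400) = 3943800/2049707.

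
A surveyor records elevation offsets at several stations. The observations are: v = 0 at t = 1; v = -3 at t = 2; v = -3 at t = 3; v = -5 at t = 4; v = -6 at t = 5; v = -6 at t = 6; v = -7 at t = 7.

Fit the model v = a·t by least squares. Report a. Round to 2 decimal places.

Setting ∂/∂a … = 0 gives: 140·a = -150.
Hence a = -150 / 140 ≈ -1.07143.

a = -1.07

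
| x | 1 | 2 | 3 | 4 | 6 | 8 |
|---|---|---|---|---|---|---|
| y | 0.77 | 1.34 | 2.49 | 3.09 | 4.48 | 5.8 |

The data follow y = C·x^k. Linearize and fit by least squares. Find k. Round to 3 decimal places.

Let Y = ln y. Fitting Y = k·ln x + ln C by least squares:
Σln x = 7.0493, Σ(ln x)² = 11.1437, Σln y = 5.3292, Σln x·ln y = 9.1114.
Equations: 11.1437·k + 7.0493·ln C = 9.1114;  7.0493·k + 6·ln C = 5.3292.
Δ = 11.1437·6 − (7.0493)² = 17.1702; k = (9.1114·6 − 7.0493·5.3292)/17.1702 = 0.99599, ln C = (11.1437·5.3292 − 7.0493·9.1114)/17.1702 = -0.28196.

k = 0.996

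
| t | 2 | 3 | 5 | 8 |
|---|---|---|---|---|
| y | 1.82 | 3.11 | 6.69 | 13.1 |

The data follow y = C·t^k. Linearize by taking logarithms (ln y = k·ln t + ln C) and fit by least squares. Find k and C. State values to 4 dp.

With ln yᵢ as the transformed response and ln tᵢ as the regressor:
AᵀA = [[8.6018, 5.4806]; [5.4806, 4]], rhs = [10.0701, 6.2067]ᵀ  (here Σln t = 5.4806, Σ(ln t)² = 8.6018, Σln y = 6.2067, Σln t·ln y = 10.0701).
Solving (det = 4.3697): k = 1.43348, ln C = -0.41242, so C = exp(-0.41242) = 0.66204.

k = 1.4335, C = 0.6620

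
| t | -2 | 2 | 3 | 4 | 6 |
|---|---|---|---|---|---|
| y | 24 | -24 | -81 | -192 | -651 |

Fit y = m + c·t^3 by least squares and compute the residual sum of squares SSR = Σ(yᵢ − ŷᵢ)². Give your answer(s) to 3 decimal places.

Setting ∂/∂m … = 0 gives: 5·m + 307·c = -924;  307·m + 51609·c = -155475.
(Σ1 = 5, Σt^3 = 307, Σt^3·t^3 = 51609, Σy = -924, Σt^3·y = -155475.)
Δ = 5·51609 − 307² = 163796.
m = ((-924)·51609 − 307·(-155475))/163796 = 44109/163796; c = (5·(-155475) − 307·(-924))/163796 = -493707/163796.
Residuals: -62661/163796, -25557/163796, 4626/40949, 104307/163796, -34593/163796; SSR = 103779/163796.

SSR = 0.634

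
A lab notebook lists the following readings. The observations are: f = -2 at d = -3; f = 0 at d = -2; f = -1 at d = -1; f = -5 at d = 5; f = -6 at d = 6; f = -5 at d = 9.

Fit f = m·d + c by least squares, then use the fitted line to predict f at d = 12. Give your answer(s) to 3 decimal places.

f̂ = -7.451

The normal system AᵀA·[m, c]ᵀ = Aᵀf is [[156, 14]; [14, 6]]·[m, c]ᵀ = [-99, -19]ᵀ.
Eliminating c: 6·(row 1) − 14·(row 2) gives 740·m = 6·(-99) − 14·(-19) = -328, so m = -82/185.
Then c = ((-19) − 14·(-82/185))/6 = -789/370.
At d = 12: f̂ = (-82/185)·(12) + (-789/370)·(1) = -2757/370.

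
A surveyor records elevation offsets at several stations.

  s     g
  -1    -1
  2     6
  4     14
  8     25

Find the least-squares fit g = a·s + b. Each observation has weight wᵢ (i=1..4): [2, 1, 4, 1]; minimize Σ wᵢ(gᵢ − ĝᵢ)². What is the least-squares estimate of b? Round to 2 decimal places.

Entries of MᵀWM: Σwᵢ·s·s = 134, Σwᵢ·s = 24, Σwᵢ·1 = 8.
For MᵀWg: Σwᵢ·s·g = 438, Σwᵢ·g = 85.
MᵀWM·[a, b]ᵀ = MᵀWg becomes [[134, 24]; [24, 8]]·[a, b]ᵀ = [438, 85]ᵀ.
Δ = 134·8 − 24² = 496.
a = (438·8 − 24·85)/496 = 183/62; b = (134·85 − 24·438)/496 = 439/248.

b = 1.77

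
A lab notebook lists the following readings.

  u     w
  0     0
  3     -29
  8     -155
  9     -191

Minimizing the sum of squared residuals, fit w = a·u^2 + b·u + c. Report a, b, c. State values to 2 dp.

From the data, Σu^2·u^2 = 10738, Σu^2·u = 1268, Σu^2 = 154, Σu·u = 154, Σu = 20, Σ1 = 4.
Moment sums: Σu^2·w = -25652, Σu·w = -3046, Σw = -375.
Inverting the 3×3 Gram matrix, [a, b, c]ᵀ = [-7475/3894, -7753/1947, 85/1298]ᵀ.

a = -1.92, b = -3.98, c = 0.07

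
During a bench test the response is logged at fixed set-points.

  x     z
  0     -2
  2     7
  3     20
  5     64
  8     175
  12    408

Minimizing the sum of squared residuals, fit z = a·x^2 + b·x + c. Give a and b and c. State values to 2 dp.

Compute the Gram sums: Σx^2·x^2 = 25554, Σx^2·x = 2400, Σx^2 = 246, Σx·x = 246, Σx = 30, Σ1 = 6.
Moment sums: Σx^2·z = 71760, Σx·z = 6690, Σz = 672.
Inverting the 3×3 Gram matrix, [a, b, c]ᵀ = [9663/3223, -5970/3223, -487/293]ᵀ.

a = 3.00, b = -1.85, c = -1.66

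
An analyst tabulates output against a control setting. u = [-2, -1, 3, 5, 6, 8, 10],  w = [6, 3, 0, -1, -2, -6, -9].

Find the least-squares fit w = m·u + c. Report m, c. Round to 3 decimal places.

Forming AᵀA = [[239, 29]; [29, 7]] and Aᵀw = [-170, -9]ᵀ gives AᵀA·[m, c]ᵀ = Aᵀw.
Δ = 239·7 − 29² = 832.
m = ((-170)·7 − 29·(-9))/832 = -929/832; c = (239·(-9) − 29·(-170))/832 = 2779/832.

m = -1.117, c = 3.340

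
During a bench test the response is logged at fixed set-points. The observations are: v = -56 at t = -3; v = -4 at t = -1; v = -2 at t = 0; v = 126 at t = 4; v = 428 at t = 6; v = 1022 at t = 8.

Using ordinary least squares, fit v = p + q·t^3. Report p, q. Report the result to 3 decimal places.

p = -2.229, q = 1.999

Forming MᵀM = [[6, 764]; [764, 313626]] and Mᵀv = [1514, 625292]ᵀ gives MᵀM·[p, q]ᵀ = Mᵀv.
Δ = 6·313626 − 764² = 1298060.
p = (1514·313626 − 764·625292)/1298060 = -723331/324515; q = (6·625292 − 764·1514)/1298060 = 648764/324515.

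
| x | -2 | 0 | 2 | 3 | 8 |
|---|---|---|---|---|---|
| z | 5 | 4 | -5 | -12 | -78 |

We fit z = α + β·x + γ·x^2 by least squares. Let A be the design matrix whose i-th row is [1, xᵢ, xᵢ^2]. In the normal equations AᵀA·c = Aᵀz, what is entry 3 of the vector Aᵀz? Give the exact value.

-5100

Entry 3 ↔ basis x^2, so (Aᵀz)_{3} = Σᵢ (x^2)·zᵢ = (4)·(5) + (0)·(4) + (4)·(-5) + (9)·(-12) + (64)·(-78) = -5100.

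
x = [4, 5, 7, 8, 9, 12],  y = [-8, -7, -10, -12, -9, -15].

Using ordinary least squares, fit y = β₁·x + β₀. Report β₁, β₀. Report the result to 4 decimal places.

Sums needed: Σx·x = 379, Σx = 45, Σ1 = 6.
And Σx·y = -494, Σy = -61.
So AᵀA·[β₁, β₀]ᵀ = Aᵀy: [[379, 45]; [45, 6]]·[β₁, β₀]ᵀ = [-494, -61]ᵀ.
Determinant 379·6 − 45² = 249.
β₁ = ((-494)·6 − 45·(-61))/249 = -73/83; β₀ = (379·(-61) − 45·(-494))/249 = -889/249.

β₁ = -0.8795, β₀ = -3.5703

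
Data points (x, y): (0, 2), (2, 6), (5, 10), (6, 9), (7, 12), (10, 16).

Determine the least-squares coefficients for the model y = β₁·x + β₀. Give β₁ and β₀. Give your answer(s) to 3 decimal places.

Compute the Gram sums: Σx·x = 214, Σx = 30, Σ1 = 6.
Right-hand side: Σx·y = 360, Σy = 55.
AᵀA·[β₁, β₀]ᵀ = Aᵀy becomes [[214, 30]; [30, 6]]·[β₁, β₀]ᵀ = [360, 55]ᵀ.
Δ = 214·6 − 30² = 384.
β₁ = (360·6 − 30·55)/384 = 85/64; β₀ = (214·55 − 30·360)/384 = 485/192.

β₁ = 1.328, β₀ = 2.526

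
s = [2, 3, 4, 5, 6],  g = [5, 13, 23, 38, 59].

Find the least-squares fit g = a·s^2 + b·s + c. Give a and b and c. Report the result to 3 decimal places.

a = 2.214, b = -4.414, c = 5.400

Sums needed: Σs^2·s^2 = 2274, Σs^2·s = 440, Σs^2 = 90, Σs·s = 90, Σs = 20, Σ1 = 5.
For Mᵀg: Σs^2·g = 3579, Σs·g = 685, Σg = 138.
So MᵀM·[a, b, c]ᵀ = Mᵀg: [[2274, 440, 90]; [440, 90, 20]; [90, 20, 5]]·[a, b, c]ᵀ = [3579, 685, 138]ᵀ.
Solving the 3×3 system (Gaussian elimination) gives a = 31/14, b = -309/70, c = 27/5.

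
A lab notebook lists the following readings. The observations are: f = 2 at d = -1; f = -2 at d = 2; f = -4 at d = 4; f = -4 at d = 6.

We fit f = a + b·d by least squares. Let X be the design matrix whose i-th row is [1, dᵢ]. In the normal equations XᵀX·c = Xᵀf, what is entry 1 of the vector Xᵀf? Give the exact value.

-8

Entry 1 ↔ basis 1, so (Xᵀf)_{1} = Σᵢ fᵢ = (1)·(2) + (1)·(-2) + (1)·(-4) + (1)·(-4) = -8.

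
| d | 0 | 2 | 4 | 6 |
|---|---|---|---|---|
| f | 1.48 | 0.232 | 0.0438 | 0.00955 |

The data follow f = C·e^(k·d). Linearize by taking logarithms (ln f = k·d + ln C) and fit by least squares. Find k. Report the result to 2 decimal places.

Taking logs, ln f = k·d + ln C, so regress ln f on d.
Σd = 12.0000, Σ(d)² = 56.0000, Σln f = -8.8483, Σd·ln f = -43.3418.
Normal system: [[56.0000, 12.0000]; [12.0000, 4]]·[k, ln C]ᵀ = [-43.3418, -8.8483]ᵀ.
Slope k = (n·Σd·ln f − Σd·Σln f)/(n·Σ(d)² − (Σd)²) = (4·-43.3418 − 12.0000·-8.8483)/80.0000 = -0.83984; ln C = (Σln f − k·Σd)/n = 0.30745.

k = -0.84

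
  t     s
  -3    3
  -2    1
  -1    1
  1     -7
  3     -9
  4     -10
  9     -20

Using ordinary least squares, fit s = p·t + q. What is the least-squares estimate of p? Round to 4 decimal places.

Forming MᵀM = [[121, 11]; [11, 7]] and Mᵀs = [-266, -41]ᵀ gives MᵀM·[p, q]ᵀ = Mᵀs.
Eliminating q: 7·(row 1) − 11·(row 2) gives 726·p = 7·(-266) − 11·(-41) = -1411, so p = -1411/726.
Then q = ((-41) − 11·(-1411/726))/7 = -185/66.

p = -1.9435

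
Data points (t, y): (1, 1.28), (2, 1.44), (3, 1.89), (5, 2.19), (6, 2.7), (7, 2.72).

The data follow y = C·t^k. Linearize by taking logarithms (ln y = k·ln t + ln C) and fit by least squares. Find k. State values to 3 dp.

Linearized form: ln y = k·ln t + ln C. From the 6 transformed points,
XᵀX = [[11.2747, 7.1389]; [7.1389, 6]], rhs = [5.9406, 4.0259]ᵀ  (here Σln t = 7.1389, Σ(ln t)² = 11.2747, Σln y = 4.0259, Σln t·ln y = 5.9406).
Solving (det = 16.6845): k = 0.41375, ln C = 0.17870.

k = 0.414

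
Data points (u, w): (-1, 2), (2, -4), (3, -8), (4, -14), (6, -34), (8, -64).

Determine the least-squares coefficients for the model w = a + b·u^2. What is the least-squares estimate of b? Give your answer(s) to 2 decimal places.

b = -1.02

The normal equations are: 6·a + 130·b = -122;  130·a + 5746·b = -5630.
(Σ1 = 6, Σu^2 = 130, Σu^2·u^2 = 5746, Σw = -122, Σu^2·w = -5630.)
Determinant 6·5746 − 130² = 17576.
a = ((-122)·5746 − 130·(-5630))/17576 = 297/169; b = (6·(-5630) − 130·(-122))/17576 = -2240/2197.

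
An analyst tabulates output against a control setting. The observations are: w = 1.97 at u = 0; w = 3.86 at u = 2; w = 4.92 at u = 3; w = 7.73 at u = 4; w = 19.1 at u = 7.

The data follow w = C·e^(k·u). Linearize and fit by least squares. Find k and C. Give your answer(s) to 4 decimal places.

k = 0.3260, C = 1.9744

With ln wᵢ as the transformed response and uᵢ as the regressor:
Σu = 16.0000, Σ(u)² = 78.0000, Σln w = 8.6168, Σu·ln w = 36.3095.
Equations: 78.0000·k + 16.0000·ln C = 36.3095;  16.0000·k + 5·ln C = 8.6168.
Δ = 78.0000·5 − (16.0000)² = 134.0000; k = (36.3095·5 − 16.0000·8.6168)/134.0000 = 0.32596, ln C = (78.0000·8.6168 − 16.0000·36.3095)/134.0000 = 0.68029, so C = exp(0.68029) = 1.97445.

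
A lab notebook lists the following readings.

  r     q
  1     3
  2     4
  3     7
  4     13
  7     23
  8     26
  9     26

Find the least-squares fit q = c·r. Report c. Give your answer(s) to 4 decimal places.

c = 3.0670

Entries of MᵀM: Σr·r = 224.
Moment sums: Σr·q = 687.
c = 687/224 = 3.06696.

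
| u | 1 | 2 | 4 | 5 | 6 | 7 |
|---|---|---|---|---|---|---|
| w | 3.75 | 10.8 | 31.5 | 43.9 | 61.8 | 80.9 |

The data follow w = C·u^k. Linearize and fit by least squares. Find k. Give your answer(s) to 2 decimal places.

k = 1.57

Taking logs, ln w = k·ln u + ln C, so regress ln w on ln u.
Sums: Σln u = 7.4265, Σ(ln u)² = 11.9895, Σln w = 19.4503, Σln u·ln w = 28.4567.
Normal system: [[11.9895, 7.4265]; [7.4265, 6]]·[k, ln C]ᵀ = [28.4567, 19.4503]ᵀ.
Solving (det = 16.7835): k = 1.56649, ln C = 1.30278.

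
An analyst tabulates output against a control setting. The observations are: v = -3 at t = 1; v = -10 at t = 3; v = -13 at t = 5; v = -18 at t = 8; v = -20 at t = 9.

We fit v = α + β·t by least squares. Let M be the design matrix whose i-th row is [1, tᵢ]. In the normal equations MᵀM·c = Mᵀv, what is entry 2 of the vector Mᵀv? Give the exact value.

Entry 2 ↔ basis t, so (Mᵀv)_{2} = Σᵢ (t)·vᵢ = (1)·(-3) + (3)·(-10) + (5)·(-13) + (8)·(-18) + (9)·(-20) = -422.

-422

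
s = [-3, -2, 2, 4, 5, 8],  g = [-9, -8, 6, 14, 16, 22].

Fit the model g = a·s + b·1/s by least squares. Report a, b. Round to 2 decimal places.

Compute the Gram sums: Σs·s = 122, Σs·1/s = 6, Σ1/s·1/s = 10501/14400.
Moment sums: Σs·g = 367, Σ1/s·g = 389/20.
det = 122·(10501/14400) − 6² = 381361/7200.
a = (367·(10501/14400) − 6·(389/20))/(381361/7200) = 2173387/762722; b = (122·(389/20) − 6·367)/(381361/7200) = 1230480/381361.

a = 2.85, b = 3.23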